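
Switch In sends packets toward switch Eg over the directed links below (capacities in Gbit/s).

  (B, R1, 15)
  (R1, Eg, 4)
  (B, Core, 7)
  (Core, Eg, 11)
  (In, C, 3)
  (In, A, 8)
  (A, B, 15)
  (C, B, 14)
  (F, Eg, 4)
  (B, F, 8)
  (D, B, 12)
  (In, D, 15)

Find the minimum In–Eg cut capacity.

15

Augment In→C→B→F→Eg: bottleneck 3, flow now 3.
Augment In→A→B→F→Eg: bottleneck 1, flow now 4.
Augment In→A→B→Core→Eg: bottleneck 7, flow now 11.
Augment In→D→B→R1→Eg: bottleneck 4, flow now 15.
No augmenting path remains; maximum flow = 15.
By max-flow min-cut, the minimum cut capacity equals the max flow.
In the residual graph, reachable from In: {In, C, A, D, B, F, R1}.
Min-cut edges: B→Core (7), F→Eg (4), R1→Eg (4); capacity 7 + 4 + 4 = 15.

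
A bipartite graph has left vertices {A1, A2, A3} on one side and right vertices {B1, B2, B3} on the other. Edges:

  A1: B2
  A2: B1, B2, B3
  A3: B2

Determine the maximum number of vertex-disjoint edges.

Unit-capacity flow: source→left, listed edges, right→sink; max matching = max flow.
Augmenting path A1→B2 (+1); matched 1.
Augmenting path A2→B1 (+1); matched 2.
No augmenting path remains; maximum matching = 2.
König certificate: {A2, B2} is a vertex cover of size 2 (every listed pair touches it), so no matching can be larger.

2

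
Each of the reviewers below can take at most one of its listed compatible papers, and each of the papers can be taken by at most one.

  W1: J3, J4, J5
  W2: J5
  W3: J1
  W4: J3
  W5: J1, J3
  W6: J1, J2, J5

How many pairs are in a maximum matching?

Unit-capacity flow: source→left, listed edges, right→sink; max matching = max flow.
Augmenting path W1→J3 (+1); matched 1.
Augmenting path W2→J5 (+1); matched 2.
Augmenting path W3→J1 (+1); matched 3.
Augmenting path W6→J2 (+1); matched 4.
Augmenting path W4→J3→W1→J4 (+1); matched 5.
No augmenting path remains; maximum matching = 5.
König certificate: {W1, W2, W6, J1, J3} is a vertex cover of size 5 (every listed pair touches it), so no matching can be larger.

5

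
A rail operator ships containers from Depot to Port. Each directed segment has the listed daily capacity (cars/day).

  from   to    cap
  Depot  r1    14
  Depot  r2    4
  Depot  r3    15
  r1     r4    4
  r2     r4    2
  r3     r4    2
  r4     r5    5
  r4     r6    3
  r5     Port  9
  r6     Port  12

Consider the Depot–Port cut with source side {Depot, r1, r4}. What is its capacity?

Edges leaving {Depot, r1, r4}: Depot→r2 (4), Depot→r3 (15), r4→r5 (5), r4→r6 (3).
Cut capacity = 4 + 15 + 5 + 3 = 27.

27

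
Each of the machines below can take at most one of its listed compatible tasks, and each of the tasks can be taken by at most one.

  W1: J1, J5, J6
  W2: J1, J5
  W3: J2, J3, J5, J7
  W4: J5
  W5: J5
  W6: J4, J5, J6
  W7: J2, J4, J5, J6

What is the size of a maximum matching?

6

Unit-capacity flow: source→left, listed edges, right→sink; max matching = max flow.
Augmenting path W1→J1 (+1); matched 1.
Augmenting path W2→J5 (+1); matched 2.
Augmenting path W3→J2 (+1); matched 3.
Augmenting path W6→J4 (+1); matched 4.
Augmenting path W7→J6 (+1); matched 5.
Augmenting path W4→J5→W2→J1→W1→J6→W7→J2→W3→J3 (+1); matched 6.
No augmenting path remains; maximum matching = 6.
König certificate: {W1, W2, W3, W6, W7, J5} is a vertex cover of size 6 (every listed pair touches it), so no matching can be larger.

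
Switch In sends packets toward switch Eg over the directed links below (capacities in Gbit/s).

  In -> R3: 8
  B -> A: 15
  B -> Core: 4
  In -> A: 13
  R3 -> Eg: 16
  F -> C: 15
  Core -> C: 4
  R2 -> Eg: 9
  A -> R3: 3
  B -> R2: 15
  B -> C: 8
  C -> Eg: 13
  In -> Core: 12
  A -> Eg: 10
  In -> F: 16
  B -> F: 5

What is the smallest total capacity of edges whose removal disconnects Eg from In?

Augment In→A→Eg: bottleneck 10, flow now 10.
Augment In→R3→Eg: bottleneck 8, flow now 18.
Augment In→A→R3→Eg: bottleneck 3, flow now 21.
Augment In→Core→C→Eg: bottleneck 4, flow now 25.
Augment In→F→C→Eg: bottleneck 9, flow now 34.
No augmenting path remains; maximum flow = 34.
By max-flow min-cut, the minimum cut capacity equals the max flow.
In the residual graph, reachable from In: {In, Core, F, C}.
Min-cut edges: In→A (13), In→R3 (8), C→Eg (13); capacity 13 + 8 + 13 = 34.

34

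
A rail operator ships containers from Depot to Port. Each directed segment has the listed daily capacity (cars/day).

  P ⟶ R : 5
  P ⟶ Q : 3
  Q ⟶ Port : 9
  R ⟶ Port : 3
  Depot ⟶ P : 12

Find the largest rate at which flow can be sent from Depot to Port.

Augment Depot→P→Q→Port: bottleneck 3, flow now 3.
Augment Depot→P→R→Port: bottleneck 3, flow now 6.
No augmenting path remains; maximum flow = 6.
In the residual graph, reachable from Depot: {Depot, P, R}.
Min-cut edges: P→Q (3), R→Port (3); capacity 3 + 3 = 6.
This cut is saturated, so no flow can exceed 6.

6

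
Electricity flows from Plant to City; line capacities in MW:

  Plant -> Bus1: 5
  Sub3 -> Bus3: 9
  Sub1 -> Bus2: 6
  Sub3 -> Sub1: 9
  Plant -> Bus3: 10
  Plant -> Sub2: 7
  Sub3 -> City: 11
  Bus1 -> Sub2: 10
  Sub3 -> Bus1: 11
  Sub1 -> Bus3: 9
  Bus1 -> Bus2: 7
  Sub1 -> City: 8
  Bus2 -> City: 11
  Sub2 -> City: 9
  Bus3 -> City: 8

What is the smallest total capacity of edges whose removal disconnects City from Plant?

20

Augment Plant→Sub2→City: bottleneck 7, flow now 7.
Augment Plant→Bus3→City: bottleneck 8, flow now 15.
Augment Plant→Bus1→Sub2→City: bottleneck 2, flow now 17.
Augment Plant→Bus1→Bus2→City: bottleneck 3, flow now 20.
No augmenting path remains; maximum flow = 20.
By max-flow min-cut, the minimum cut capacity equals the max flow.
In the residual graph, reachable from Plant: {Plant, Bus3}.
Min-cut edges: Plant→Bus1 (5), Plant→Sub2 (7), Bus3→City (8); capacity 5 + 7 + 8 = 20.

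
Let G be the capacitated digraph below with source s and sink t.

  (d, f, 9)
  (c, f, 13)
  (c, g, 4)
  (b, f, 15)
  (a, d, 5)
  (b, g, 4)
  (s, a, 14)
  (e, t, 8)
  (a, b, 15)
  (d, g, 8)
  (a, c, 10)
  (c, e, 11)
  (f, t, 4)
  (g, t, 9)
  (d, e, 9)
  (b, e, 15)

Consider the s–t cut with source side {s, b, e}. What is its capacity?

Edges leaving {s, b, e}: s→a (14), b→f (15), b→g (4), e→t (8).
Cut capacity = 14 + 15 + 4 + 8 = 41.

41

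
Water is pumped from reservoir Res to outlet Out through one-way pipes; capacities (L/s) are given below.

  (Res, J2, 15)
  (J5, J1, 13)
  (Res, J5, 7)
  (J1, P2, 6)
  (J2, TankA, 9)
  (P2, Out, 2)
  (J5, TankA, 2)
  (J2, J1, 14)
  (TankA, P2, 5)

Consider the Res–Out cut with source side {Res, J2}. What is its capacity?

30

Edges leaving {Res, J2}: Res→J5 (7), J2→TankA (9), J2→J1 (14).
Cut capacity = 7 + 9 + 14 = 30.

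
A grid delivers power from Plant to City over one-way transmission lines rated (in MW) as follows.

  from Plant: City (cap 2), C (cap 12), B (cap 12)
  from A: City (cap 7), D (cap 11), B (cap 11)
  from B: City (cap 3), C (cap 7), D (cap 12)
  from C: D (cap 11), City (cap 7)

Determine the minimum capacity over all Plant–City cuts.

12

Augment Plant→City: bottleneck 2, flow now 2.
Augment Plant→B→City: bottleneck 3, flow now 5.
Augment Plant→C→City: bottleneck 7, flow now 12.
No augmenting path remains; maximum flow = 12.
By max-flow min-cut, the minimum cut capacity equals the max flow.
In the residual graph, reachable from Plant: {Plant, B, C, D}.
Min-cut edges: Plant→City (2), B→City (3), C→City (7); capacity 2 + 3 + 7 = 12.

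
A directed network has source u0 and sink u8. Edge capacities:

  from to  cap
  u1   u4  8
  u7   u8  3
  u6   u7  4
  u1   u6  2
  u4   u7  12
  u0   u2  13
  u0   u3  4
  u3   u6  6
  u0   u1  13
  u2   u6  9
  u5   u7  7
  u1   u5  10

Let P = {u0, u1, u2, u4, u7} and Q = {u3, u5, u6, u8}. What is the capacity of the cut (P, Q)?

28

Edges leaving {u0, u1, u2, u4, u7}: u0→u3 (4), u1→u5 (10), u1→u6 (2), u2→u6 (9), u7→u8 (3).
Cut capacity = 4 + 10 + 2 + 9 + 3 = 28.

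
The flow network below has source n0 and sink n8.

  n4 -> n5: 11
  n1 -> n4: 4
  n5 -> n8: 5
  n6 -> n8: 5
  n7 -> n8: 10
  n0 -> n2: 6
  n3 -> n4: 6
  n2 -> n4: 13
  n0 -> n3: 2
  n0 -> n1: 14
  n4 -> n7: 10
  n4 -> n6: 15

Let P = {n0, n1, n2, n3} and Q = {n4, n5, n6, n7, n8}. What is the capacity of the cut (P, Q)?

Edges leaving {n0, n1, n2, n3}: n1→n4 (4), n2→n4 (13), n3→n4 (6).
Cut capacity = 4 + 13 + 6 = 23.

23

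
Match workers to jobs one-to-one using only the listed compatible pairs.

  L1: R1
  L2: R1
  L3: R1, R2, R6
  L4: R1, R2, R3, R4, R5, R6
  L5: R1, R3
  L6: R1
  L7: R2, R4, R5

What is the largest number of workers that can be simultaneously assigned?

5

Unit-capacity flow: source→left, listed edges, right→sink; max matching = max flow.
Augmenting path L1→R1 (+1); matched 1.
Augmenting path L3→R2 (+1); matched 2.
Augmenting path L4→R3 (+1); matched 3.
Augmenting path L7→R4 (+1); matched 4.
Augmenting path L5→R3→L4→R5 (+1); matched 5.
No augmenting path remains; maximum matching = 5.
König certificate: {L3, L4, L5, L7, R1} is a vertex cover of size 5 (every listed pair touches it), so no matching can be larger.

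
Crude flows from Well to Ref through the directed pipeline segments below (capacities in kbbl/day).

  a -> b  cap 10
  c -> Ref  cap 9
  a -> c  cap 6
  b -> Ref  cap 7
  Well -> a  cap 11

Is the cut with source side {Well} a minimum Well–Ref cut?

Given cut capacity: 11 = 11.
Augment Well→a→b→Ref: bottleneck 7, flow now 7.
Augment Well→a→c→Ref: bottleneck 4, flow now 11.
No augmenting path remains; maximum flow = 11.
Cut capacity 11 equals the max flow, so it is a minimum cut.

Yes — it is a minimum cut (capacity 11).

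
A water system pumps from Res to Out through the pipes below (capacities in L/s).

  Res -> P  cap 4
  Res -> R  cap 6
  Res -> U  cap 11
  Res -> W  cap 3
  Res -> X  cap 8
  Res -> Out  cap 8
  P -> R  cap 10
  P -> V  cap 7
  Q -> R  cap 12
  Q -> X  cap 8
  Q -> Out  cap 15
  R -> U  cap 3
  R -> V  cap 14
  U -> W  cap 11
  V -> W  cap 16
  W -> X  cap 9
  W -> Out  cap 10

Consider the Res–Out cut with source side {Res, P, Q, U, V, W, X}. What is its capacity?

61

Edges leaving {Res, P, Q, U, V, W, X}: Res→R (6), Res→Out (8), P→R (10), Q→R (12), Q→Out (15), W→Out (10).
Cut capacity = 6 + 8 + 10 + 12 + 15 + 10 = 61.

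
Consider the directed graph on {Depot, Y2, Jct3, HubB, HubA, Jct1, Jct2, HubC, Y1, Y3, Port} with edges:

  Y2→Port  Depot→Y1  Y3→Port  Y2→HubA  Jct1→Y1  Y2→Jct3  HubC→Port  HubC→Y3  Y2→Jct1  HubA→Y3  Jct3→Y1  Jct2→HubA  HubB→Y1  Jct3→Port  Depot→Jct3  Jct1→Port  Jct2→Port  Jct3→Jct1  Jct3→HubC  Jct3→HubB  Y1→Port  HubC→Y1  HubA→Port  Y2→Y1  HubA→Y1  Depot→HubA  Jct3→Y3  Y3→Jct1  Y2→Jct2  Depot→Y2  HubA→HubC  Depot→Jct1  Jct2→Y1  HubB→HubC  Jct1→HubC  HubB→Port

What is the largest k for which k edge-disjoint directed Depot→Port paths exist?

5

Assign every edge capacity 1; by Menger, the answer equals the max flow.
Path Depot→Y2→Port (+1); total 1.
Path Depot→Jct3→Port (+1); total 2.
Path Depot→HubA→Port (+1); total 3.
Path Depot→Jct1→Port (+1); total 4.
Path Depot→Y1→Port (+1); total 5.
No residual Depot→Port path; max flow = 5.
Certifying cut of size 5: {Depot→HubA, Depot→Jct1, Depot→Jct3, Depot→Y1, Depot→Y2}.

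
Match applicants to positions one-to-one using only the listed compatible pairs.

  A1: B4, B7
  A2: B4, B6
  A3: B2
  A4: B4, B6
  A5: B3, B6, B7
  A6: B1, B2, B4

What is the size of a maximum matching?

Unit-capacity flow: source→left, listed edges, right→sink; max matching = max flow.
Augmenting path A1→B4 (+1); matched 1.
Augmenting path A2→B6 (+1); matched 2.
Augmenting path A3→B2 (+1); matched 3.
Augmenting path A5→B3 (+1); matched 4.
Augmenting path A6→B1 (+1); matched 5.
Augmenting path A4→B4→A1→B7 (+1); matched 6.
No augmenting path remains; maximum matching = 6.
König certificate: {A1, A2, A3, A4, A5, A6} is a vertex cover of size 6 (every listed pair touches it), so no matching can be larger.

6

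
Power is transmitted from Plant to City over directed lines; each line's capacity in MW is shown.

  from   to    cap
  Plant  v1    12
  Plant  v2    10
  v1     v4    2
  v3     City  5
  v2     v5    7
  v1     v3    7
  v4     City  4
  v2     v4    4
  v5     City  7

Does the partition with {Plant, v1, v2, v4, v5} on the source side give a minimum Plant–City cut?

Given cut capacity: 7 + 4 + 7 = 18.
Augment Plant→v1→v3→City: bottleneck 5, flow now 5.
Augment Plant→v1→v4→City: bottleneck 2, flow now 7.
Augment Plant→v2→v4→City: bottleneck 2, flow now 9.
Augment Plant→v2→v5→City: bottleneck 7, flow now 16.
No augmenting path remains; maximum flow = 16.
In the residual graph, reachable from Plant: {Plant, v1, v2, v3, v4}.
Min-cut edges: v2→v5 (7), v3→City (5), v4→City (4); capacity 7 + 5 + 4 = 16.
Cut capacity 18 exceeds the max flow 16, so it is not minimum.

No — its capacity is 18, but the minimum cut has capacity 16.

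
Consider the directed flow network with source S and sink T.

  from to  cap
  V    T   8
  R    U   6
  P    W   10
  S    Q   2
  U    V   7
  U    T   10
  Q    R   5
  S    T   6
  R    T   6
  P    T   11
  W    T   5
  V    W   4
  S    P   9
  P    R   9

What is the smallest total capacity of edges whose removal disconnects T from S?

17

Augment S→T: bottleneck 6, flow now 6.
Augment S→P→T: bottleneck 9, flow now 15.
Augment S→Q→R→T: bottleneck 2, flow now 17.
No augmenting path remains; maximum flow = 17.
By max-flow min-cut, the minimum cut capacity equals the max flow.
In the residual graph, reachable from S: {S}.
Min-cut edges: S→P (9), S→Q (2), S→T (6); capacity 9 + 2 + 6 = 17.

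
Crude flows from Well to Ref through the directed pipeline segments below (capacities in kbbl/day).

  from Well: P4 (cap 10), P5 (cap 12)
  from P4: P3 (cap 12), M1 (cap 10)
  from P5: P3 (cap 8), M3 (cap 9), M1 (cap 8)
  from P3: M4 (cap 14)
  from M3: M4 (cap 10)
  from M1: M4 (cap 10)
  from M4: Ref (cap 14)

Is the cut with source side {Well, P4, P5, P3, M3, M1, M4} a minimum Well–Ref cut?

Given cut capacity: 14 = 14.
Augment Well→P4→P3→M4→Ref: bottleneck 10, flow now 10.
Augment Well→P5→P3→M4→Ref: bottleneck 4, flow now 14.
No augmenting path remains; maximum flow = 14.
Cut capacity 14 equals the max flow, so it is a minimum cut.

Yes — it is a minimum cut (capacity 14).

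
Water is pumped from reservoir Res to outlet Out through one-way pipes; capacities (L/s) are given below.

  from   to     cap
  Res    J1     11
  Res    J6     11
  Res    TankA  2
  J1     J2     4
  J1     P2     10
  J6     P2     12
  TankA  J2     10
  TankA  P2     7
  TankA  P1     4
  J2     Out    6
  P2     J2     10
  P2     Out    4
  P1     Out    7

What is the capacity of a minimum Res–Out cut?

Augment Res→J1→J2→Out: bottleneck 4, flow now 4.
Augment Res→J1→P2→Out: bottleneck 4, flow now 8.
Augment Res→TankA→J2→Out: bottleneck 2, flow now 10.
Augment Res→J1→P2→J2→TankA→P1→Out: bottleneck 2, flow now 12. (uses reverse residual edge)
No augmenting path remains; maximum flow = 12.
By max-flow min-cut, the minimum cut capacity equals the max flow.
In the residual graph, reachable from Res: {Res, J1, J6, J2, P2}.
Min-cut edges: Res→TankA (2), J2→Out (6), P2→Out (4); capacity 2 + 6 + 4 = 12.

12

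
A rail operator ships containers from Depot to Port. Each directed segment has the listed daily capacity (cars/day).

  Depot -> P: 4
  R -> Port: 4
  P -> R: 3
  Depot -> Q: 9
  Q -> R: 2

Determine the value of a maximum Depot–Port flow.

Augment Depot→P→R→Port: bottleneck 3, flow now 3.
Augment Depot→Q→R→Port: bottleneck 1, flow now 4.
No augmenting path remains; maximum flow = 4.
In the residual graph, reachable from Depot: {Depot, P, Q, R}.
Min-cut edges: R→Port (4); capacity 4 = 4.
This cut is saturated, so no flow can exceed 4.

4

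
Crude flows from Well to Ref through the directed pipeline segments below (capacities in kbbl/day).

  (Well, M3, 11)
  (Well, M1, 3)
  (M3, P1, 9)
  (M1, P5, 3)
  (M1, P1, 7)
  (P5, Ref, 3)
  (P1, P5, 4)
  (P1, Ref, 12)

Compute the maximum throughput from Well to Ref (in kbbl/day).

12

Augment Well→M3→P1→Ref: bottleneck 9, flow now 9.
Augment Well→M1→P5→Ref: bottleneck 3, flow now 12.
No augmenting path remains; maximum flow = 12.
In the residual graph, reachable from Well: {Well, M3}.
Min-cut edges: Well→M1 (3), M3→P1 (9); capacity 3 + 9 = 12.
This cut is saturated, so no flow can exceed 12.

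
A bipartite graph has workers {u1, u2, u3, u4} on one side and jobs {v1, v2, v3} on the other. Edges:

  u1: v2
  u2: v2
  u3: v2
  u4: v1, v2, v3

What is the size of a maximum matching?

2

Unit-capacity flow: source→left, listed edges, right→sink; max matching = max flow.
Augmenting path u1→v2 (+1); matched 1.
Augmenting path u4→v1 (+1); matched 2.
No augmenting path remains; maximum matching = 2.
König certificate: {u4, v2} is a vertex cover of size 2 (every listed pair touches it), so no matching can be larger.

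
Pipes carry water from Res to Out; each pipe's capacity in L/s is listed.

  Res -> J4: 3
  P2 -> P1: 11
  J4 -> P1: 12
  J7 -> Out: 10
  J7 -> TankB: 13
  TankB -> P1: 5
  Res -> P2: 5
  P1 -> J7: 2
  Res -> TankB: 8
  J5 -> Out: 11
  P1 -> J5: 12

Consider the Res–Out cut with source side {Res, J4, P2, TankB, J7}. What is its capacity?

Edges leaving {Res, J4, P2, TankB, J7}: J4→P1 (12), P2→P1 (11), TankB→P1 (5), J7→Out (10).
Cut capacity = 12 + 11 + 5 + 10 = 38.

38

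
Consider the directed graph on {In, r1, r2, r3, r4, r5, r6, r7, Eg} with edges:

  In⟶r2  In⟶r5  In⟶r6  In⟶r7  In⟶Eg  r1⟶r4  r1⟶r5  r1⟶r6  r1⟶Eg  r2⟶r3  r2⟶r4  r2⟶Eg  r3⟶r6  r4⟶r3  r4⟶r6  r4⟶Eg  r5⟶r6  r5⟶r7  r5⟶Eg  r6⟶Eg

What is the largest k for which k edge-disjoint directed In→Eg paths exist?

Assign every edge capacity 1; by Menger, the answer equals the max flow.
Path In→Eg (+1); total 1.
Path In→r2→Eg (+1); total 2.
Path In→r5→Eg (+1); total 3.
Path In→r6→Eg (+1); total 4.
No residual In→Eg path; max flow = 4.
Certifying cut of size 4: {In→Eg, In→r2, In→r5, In→r6}.

4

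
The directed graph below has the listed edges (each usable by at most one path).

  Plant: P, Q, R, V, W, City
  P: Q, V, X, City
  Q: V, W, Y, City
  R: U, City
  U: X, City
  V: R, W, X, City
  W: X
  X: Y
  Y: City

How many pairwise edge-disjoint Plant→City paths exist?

6

Assign every edge capacity 1; by Menger, the answer equals the max flow.
Path Plant→City (+1); total 1.
Path Plant→P→City (+1); total 2.
Path Plant→Q→City (+1); total 3.
Path Plant→R→City (+1); total 4.
Path Plant→V→City (+1); total 5.
Path Plant→W→X→Y→City (+1); total 6.
No residual Plant→City path; max flow = 6.
Certifying cut of size 6: {Plant→City, Plant→P, Plant→Q, Plant→R, Plant→V, Plant→W}.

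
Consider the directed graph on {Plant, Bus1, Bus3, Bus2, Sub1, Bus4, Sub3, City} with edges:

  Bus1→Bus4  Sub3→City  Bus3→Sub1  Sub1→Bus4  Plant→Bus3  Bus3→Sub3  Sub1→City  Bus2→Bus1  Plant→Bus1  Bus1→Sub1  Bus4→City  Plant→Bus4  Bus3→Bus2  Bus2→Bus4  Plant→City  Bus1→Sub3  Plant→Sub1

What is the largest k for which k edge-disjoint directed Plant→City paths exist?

4

Assign every edge capacity 1; by Menger, the answer equals the max flow.
Path Plant→City (+1); total 1.
Path Plant→Sub1→City (+1); total 2.
Path Plant→Bus4→City (+1); total 3.
Path Plant→Bus1→Sub3→City (+1); total 4.
No residual Plant→City path; max flow = 4.
Certifying cut of size 4: {Bus4→City, Plant→City, Sub1→City, Sub3→City}.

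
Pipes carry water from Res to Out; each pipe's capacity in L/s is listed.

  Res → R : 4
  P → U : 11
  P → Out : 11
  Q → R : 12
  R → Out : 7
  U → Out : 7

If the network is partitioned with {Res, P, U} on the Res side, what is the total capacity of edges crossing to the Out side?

22

Edges leaving {Res, P, U}: Res→R (4), P→Out (11), U→Out (7).
Cut capacity = 4 + 11 + 7 = 22.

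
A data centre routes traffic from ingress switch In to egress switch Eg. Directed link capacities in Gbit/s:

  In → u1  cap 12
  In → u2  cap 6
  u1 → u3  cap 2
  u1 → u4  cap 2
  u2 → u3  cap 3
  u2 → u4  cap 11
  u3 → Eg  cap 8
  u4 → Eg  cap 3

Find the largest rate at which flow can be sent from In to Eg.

8

Augment In→u1→u3→Eg: bottleneck 2, flow now 2.
Augment In→u1→u4→Eg: bottleneck 2, flow now 4.
Augment In→u2→u3→Eg: bottleneck 3, flow now 7.
Augment In→u2→u4→Eg: bottleneck 1, flow now 8.
No augmenting path remains; maximum flow = 8.
In the residual graph, reachable from In: {In, u1, u2, u4}.
Min-cut edges: u1→u3 (2), u2→u3 (3), u4→Eg (3); capacity 2 + 3 + 3 = 8.
This cut is saturated, so no flow can exceed 8.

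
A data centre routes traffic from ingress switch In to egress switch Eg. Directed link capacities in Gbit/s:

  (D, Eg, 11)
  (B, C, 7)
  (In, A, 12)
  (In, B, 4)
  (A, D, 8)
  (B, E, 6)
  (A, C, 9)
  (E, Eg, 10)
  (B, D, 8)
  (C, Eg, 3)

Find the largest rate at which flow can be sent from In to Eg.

Augment In→A→C→Eg: bottleneck 3, flow now 3.
Augment In→A→D→Eg: bottleneck 8, flow now 11.
Augment In→B→D→Eg: bottleneck 3, flow now 14.
Augment In→B→E→Eg: bottleneck 1, flow now 15.
No augmenting path remains; maximum flow = 15.
In the residual graph, reachable from In: {In, A, C}.
Min-cut edges: In→B (4), A→D (8), C→Eg (3); capacity 4 + 8 + 3 = 15.
This cut is saturated, so no flow can exceed 15.

15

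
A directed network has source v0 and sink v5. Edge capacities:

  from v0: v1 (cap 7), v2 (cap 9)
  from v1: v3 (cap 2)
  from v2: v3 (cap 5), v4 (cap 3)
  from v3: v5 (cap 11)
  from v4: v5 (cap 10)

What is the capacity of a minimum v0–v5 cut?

10

Augment v0→v1→v3→v5: bottleneck 2, flow now 2.
Augment v0→v2→v3→v5: bottleneck 5, flow now 7.
Augment v0→v2→v4→v5: bottleneck 3, flow now 10.
No augmenting path remains; maximum flow = 10.
By max-flow min-cut, the minimum cut capacity equals the max flow.
In the residual graph, reachable from v0: {v0, v1, v2}.
Min-cut edges: v1→v3 (2), v2→v3 (5), v2→v4 (3); capacity 2 + 5 + 3 = 10.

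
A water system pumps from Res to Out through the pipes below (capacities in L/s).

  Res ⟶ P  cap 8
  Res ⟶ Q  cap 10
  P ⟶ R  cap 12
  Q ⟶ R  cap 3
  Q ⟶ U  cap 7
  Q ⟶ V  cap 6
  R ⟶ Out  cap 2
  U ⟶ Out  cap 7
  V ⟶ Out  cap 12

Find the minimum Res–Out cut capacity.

Augment Res→P→R→Out: bottleneck 2, flow now 2.
Augment Res→Q→U→Out: bottleneck 7, flow now 9.
Augment Res→Q→V→Out: bottleneck 3, flow now 12.
No augmenting path remains; maximum flow = 12.
By max-flow min-cut, the minimum cut capacity equals the max flow.
In the residual graph, reachable from Res: {Res, P, R}.
Min-cut edges: Res→Q (10), R→Out (2); capacity 10 + 2 = 12.

12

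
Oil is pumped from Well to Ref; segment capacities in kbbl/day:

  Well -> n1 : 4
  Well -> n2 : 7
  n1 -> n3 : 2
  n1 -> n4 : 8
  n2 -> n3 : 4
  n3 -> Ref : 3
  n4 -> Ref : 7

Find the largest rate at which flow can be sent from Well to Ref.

7

Augment Well→n1→n3→Ref: bottleneck 2, flow now 2.
Augment Well→n1→n4→Ref: bottleneck 2, flow now 4.
Augment Well→n2→n3→Ref: bottleneck 1, flow now 5.
Augment Well→n2→n3→n1→n4→Ref: bottleneck 2, flow now 7. (uses reverse residual edge)
No augmenting path remains; maximum flow = 7.
In the residual graph, reachable from Well: {Well, n2, n3}.
Min-cut edges: Well→n1 (4), n3→Ref (3); capacity 4 + 3 = 7.
This cut is saturated, so no flow can exceed 7.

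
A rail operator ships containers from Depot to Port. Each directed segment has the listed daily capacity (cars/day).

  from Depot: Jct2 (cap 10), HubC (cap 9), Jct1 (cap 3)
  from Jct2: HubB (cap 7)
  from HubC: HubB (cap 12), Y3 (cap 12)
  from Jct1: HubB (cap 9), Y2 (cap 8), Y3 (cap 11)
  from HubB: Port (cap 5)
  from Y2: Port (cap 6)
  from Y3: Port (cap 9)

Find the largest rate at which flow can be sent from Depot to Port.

Augment Depot→Jct2→HubB→Port: bottleneck 5, flow now 5.
Augment Depot→HubC→Y3→Port: bottleneck 9, flow now 14.
Augment Depot→Jct1→Y2→Port: bottleneck 3, flow now 17.
No augmenting path remains; maximum flow = 17.
In the residual graph, reachable from Depot: {Depot, Jct2, HubB}.
Min-cut edges: Depot→HubC (9), Depot→Jct1 (3), HubB→Port (5); capacity 9 + 3 + 5 = 17.
This cut is saturated, so no flow can exceed 17.

17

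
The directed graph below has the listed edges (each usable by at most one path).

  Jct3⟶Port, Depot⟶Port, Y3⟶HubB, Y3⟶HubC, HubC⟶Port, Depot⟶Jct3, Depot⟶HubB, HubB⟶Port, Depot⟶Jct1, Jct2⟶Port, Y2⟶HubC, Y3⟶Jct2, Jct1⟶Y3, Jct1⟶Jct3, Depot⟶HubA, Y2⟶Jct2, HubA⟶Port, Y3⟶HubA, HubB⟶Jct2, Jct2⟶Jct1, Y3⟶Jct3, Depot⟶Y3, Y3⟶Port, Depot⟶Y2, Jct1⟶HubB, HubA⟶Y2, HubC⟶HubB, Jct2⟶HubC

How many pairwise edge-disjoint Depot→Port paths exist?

Assign every edge capacity 1; by Menger, the answer equals the max flow.
Path Depot→Port (+1); total 1.
Path Depot→Y3→Port (+1); total 2.
Path Depot→HubA→Port (+1); total 3.
Path Depot→Jct3→Port (+1); total 4.
Path Depot→HubB→Port (+1); total 5.
Path Depot→Y2→HubC→Port (+1); total 6.
Path Depot→Jct1→Y3→Jct2→Port (+1); total 7.
No residual Depot→Port path; max flow = 7.
Certifying cut of size 7: {Depot→HubA, Depot→HubB, Depot→Jct1, Depot→Jct3, Depot→Port, Depot→Y2, Depot→Y3}.

7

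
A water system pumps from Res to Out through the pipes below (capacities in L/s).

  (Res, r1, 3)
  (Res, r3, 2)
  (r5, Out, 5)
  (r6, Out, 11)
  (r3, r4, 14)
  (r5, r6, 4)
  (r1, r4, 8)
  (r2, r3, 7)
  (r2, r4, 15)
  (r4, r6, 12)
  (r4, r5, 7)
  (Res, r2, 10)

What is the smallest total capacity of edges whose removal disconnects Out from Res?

15

Augment Res→r1→r4→r5→Out: bottleneck 3, flow now 3.
Augment Res→r2→r4→r5→Out: bottleneck 2, flow now 5.
Augment Res→r2→r4→r6→Out: bottleneck 8, flow now 13.
Augment Res→r3→r4→r6→Out: bottleneck 2, flow now 15.
No augmenting path remains; maximum flow = 15.
By max-flow min-cut, the minimum cut capacity equals the max flow.
In the residual graph, reachable from Res: {Res}.
Min-cut edges: Res→r1 (3), Res→r2 (10), Res→r3 (2); capacity 3 + 10 + 2 = 15.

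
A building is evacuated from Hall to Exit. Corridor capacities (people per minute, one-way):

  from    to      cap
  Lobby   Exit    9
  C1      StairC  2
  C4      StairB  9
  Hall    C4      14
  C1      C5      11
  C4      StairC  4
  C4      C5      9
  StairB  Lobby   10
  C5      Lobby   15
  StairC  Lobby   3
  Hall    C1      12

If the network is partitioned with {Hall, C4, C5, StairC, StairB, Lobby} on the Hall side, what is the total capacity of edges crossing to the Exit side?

21

Edges leaving {Hall, C4, C5, StairC, StairB, Lobby}: Hall→C1 (12), Lobby→Exit (9).
Cut capacity = 12 + 9 = 21.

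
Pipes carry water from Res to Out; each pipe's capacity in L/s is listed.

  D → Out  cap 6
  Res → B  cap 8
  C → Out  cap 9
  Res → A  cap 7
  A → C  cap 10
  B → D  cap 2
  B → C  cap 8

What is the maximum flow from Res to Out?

Augment Res→A→C→Out: bottleneck 7, flow now 7.
Augment Res→B→C→Out: bottleneck 2, flow now 9.
Augment Res→B→D→Out: bottleneck 2, flow now 11.
No augmenting path remains; maximum flow = 11.
In the residual graph, reachable from Res: {Res, A, B, C}.
Min-cut edges: B→D (2), C→Out (9); capacity 2 + 9 = 11.
This cut is saturated, so no flow can exceed 11.

11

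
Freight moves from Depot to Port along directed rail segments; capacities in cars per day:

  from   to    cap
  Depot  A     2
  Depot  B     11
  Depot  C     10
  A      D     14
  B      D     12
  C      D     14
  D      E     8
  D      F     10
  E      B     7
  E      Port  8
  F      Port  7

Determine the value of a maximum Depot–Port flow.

Augment Depot→A→D→E→Port: bottleneck 2, flow now 2.
Augment Depot→B→D→E→Port: bottleneck 6, flow now 8.
Augment Depot→B→D→F→Port: bottleneck 5, flow now 13.
Augment Depot→C→D→F→Port: bottleneck 2, flow now 15.
No augmenting path remains; maximum flow = 15.
In the residual graph, reachable from Depot: {Depot, A, B, C, D, F}.
Min-cut edges: D→E (8), F→Port (7); capacity 8 + 7 = 15.
This cut is saturated, so no flow can exceed 15.

15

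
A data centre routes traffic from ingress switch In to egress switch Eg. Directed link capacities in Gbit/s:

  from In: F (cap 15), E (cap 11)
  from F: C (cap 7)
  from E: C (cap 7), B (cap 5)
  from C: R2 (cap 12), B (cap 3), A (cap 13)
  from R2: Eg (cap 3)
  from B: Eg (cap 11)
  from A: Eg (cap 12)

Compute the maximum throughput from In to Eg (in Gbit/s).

Augment In→E→B→Eg: bottleneck 5, flow now 5.
Augment In→F→C→R2→Eg: bottleneck 3, flow now 8.
Augment In→F→C→B→Eg: bottleneck 3, flow now 11.
Augment In→F→C→A→Eg: bottleneck 1, flow now 12.
Augment In→E→C→A→Eg: bottleneck 6, flow now 18.
No augmenting path remains; maximum flow = 18.
In the residual graph, reachable from In: {In, F}.
Min-cut edges: In→E (11), F→C (7); capacity 11 + 7 = 18.
This cut is saturated, so no flow can exceed 18.

18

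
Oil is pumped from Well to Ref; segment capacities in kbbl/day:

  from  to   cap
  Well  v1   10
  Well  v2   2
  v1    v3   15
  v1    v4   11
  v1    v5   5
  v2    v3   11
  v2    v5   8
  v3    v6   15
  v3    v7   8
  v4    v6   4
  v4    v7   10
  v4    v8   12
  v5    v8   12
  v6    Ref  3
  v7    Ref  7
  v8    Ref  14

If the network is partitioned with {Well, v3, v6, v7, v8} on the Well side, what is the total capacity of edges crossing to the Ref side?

36

Edges leaving {Well, v3, v6, v7, v8}: Well→v1 (10), Well→v2 (2), v6→Ref (3), v7→Ref (7), v8→Ref (14).
Cut capacity = 10 + 2 + 3 + 7 + 14 = 36.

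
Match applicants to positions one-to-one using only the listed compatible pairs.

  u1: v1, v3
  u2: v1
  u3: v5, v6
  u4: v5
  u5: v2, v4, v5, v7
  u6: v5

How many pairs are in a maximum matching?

Unit-capacity flow: source→left, listed edges, right→sink; max matching = max flow.
Augmenting path u1→v1 (+1); matched 1.
Augmenting path u3→v5 (+1); matched 2.
Augmenting path u5→v2 (+1); matched 3.
Augmenting path u2→v1→u1→v3 (+1); matched 4.
Augmenting path u4→v5→u3→v6 (+1); matched 5.
No augmenting path remains; maximum matching = 5.
König certificate: {u1, u2, u3, u5, v5} is a vertex cover of size 5 (every listed pair touches it), so no matching can be larger.

5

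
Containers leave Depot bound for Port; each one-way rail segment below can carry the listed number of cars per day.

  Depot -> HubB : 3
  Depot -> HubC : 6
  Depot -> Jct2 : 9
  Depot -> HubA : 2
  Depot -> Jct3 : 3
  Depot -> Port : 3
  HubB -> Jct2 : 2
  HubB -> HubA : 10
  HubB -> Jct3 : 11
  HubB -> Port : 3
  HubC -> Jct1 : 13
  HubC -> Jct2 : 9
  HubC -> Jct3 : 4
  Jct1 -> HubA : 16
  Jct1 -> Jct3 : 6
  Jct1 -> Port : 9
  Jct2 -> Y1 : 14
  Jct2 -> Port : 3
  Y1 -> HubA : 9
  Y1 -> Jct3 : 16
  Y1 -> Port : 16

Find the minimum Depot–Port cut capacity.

Augment Depot→Port: bottleneck 3, flow now 3.
Augment Depot→HubB→Port: bottleneck 3, flow now 6.
Augment Depot→Jct2→Port: bottleneck 3, flow now 9.
Augment Depot→HubC→Jct1→Port: bottleneck 6, flow now 15.
Augment Depot→Jct2→Y1→Port: bottleneck 6, flow now 21.
No augmenting path remains; maximum flow = 21.
By max-flow min-cut, the minimum cut capacity equals the max flow.
In the residual graph, reachable from Depot: {Depot, HubA, Jct3}.
Min-cut edges: Depot→HubB (3), Depot→HubC (6), Depot→Jct2 (9), Depot→Port (3); capacity 3 + 6 + 9 + 3 = 21.

21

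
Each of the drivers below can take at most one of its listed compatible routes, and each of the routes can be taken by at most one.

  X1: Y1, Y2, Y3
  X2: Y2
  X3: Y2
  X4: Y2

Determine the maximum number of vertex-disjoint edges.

2

Unit-capacity flow: source→left, listed edges, right→sink; max matching = max flow.
Augmenting path X1→Y1 (+1); matched 1.
Augmenting path X2→Y2 (+1); matched 2.
No augmenting path remains; maximum matching = 2.
König certificate: {X1, Y2} is a vertex cover of size 2 (every listed pair touches it), so no matching can be larger.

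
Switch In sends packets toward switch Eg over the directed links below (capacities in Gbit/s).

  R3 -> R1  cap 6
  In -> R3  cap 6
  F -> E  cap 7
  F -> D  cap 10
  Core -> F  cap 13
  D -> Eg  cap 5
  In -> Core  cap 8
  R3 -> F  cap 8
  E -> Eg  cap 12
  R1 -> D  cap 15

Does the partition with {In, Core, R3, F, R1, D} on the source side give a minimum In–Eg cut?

Given cut capacity: 7 + 5 = 12.
Augment In→Core→F→E→Eg: bottleneck 7, flow now 7.
Augment In→Core→F→D→Eg: bottleneck 1, flow now 8.
Augment In→R3→F→D→Eg: bottleneck 4, flow now 12.
No augmenting path remains; maximum flow = 12.
Cut capacity 12 equals the max flow, so it is a minimum cut.

Yes — it is a minimum cut (capacity 12).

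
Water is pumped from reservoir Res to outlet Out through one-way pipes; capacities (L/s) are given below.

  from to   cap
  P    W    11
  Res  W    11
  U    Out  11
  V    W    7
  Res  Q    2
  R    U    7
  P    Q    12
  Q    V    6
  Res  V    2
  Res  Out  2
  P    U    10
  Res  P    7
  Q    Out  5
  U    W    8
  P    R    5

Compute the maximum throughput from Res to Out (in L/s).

Augment Res→Out: bottleneck 2, flow now 2.
Augment Res→Q→Out: bottleneck 2, flow now 4.
Augment Res→P→Q→Out: bottleneck 3, flow now 7.
Augment Res→P→U→Out: bottleneck 4, flow now 11.
No augmenting path remains; maximum flow = 11.
In the residual graph, reachable from Res: {Res, V, W}.
Min-cut edges: Res→P (7), Res→Q (2), Res→Out (2); capacity 7 + 2 + 2 = 11.
This cut is saturated, so no flow can exceed 11.

11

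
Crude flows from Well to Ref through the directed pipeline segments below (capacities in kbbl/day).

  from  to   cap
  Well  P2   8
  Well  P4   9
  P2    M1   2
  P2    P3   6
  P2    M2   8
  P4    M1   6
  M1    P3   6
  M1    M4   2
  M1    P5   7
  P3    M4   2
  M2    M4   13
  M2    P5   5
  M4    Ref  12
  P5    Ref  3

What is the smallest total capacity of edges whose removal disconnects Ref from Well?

Augment Well→P2→M1→M4→Ref: bottleneck 2, flow now 2.
Augment Well→P2→P3→M4→Ref: bottleneck 2, flow now 4.
Augment Well→P2→M2→M4→Ref: bottleneck 4, flow now 8.
Augment Well→P4→M1→P5→Ref: bottleneck 3, flow now 11.
Augment Well→P4→M1→P2→M2→M4→Ref: bottleneck 2, flow now 13. (uses reverse residual edge)
Augment Well→P4→M1→P3→P2→M2→M4→Ref: bottleneck 1, flow now 14. (uses reverse residual edge)
No augmenting path remains; maximum flow = 14.
By max-flow min-cut, the minimum cut capacity equals the max flow.
In the residual graph, reachable from Well: {Well, P4}.
Min-cut edges: Well→P2 (8), P4→M1 (6); capacity 8 + 6 = 14.

14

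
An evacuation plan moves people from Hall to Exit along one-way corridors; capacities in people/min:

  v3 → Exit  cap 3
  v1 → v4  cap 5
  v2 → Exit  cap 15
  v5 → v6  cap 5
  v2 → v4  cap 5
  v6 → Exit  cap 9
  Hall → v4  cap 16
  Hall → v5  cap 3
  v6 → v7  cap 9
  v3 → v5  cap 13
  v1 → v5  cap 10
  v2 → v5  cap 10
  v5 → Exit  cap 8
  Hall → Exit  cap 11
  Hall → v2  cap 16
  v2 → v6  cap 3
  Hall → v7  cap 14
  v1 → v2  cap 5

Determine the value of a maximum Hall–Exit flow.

30

Augment Hall→Exit: bottleneck 11, flow now 11.
Augment Hall→v2→Exit: bottleneck 15, flow now 26.
Augment Hall→v5→Exit: bottleneck 3, flow now 29.
Augment Hall→v2→v5→Exit: bottleneck 1, flow now 30.
No augmenting path remains; maximum flow = 30.
In the residual graph, reachable from Hall: {Hall, v4, v7}.
Min-cut edges: Hall→v2 (16), Hall→v5 (3), Hall→Exit (11); capacity 16 + 3 + 11 = 30.
This cut is saturated, so no flow can exceed 30.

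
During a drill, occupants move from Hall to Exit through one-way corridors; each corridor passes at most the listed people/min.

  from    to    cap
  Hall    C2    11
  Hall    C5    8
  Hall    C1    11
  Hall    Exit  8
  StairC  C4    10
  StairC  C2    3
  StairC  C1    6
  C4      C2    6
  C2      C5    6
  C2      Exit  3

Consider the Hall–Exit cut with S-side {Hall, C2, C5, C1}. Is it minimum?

Given cut capacity: 8 + 3 = 11.
Augment Hall→Exit: bottleneck 8, flow now 8.
Augment Hall→C2→Exit: bottleneck 3, flow now 11.
No augmenting path remains; maximum flow = 11.
Cut capacity 11 equals the max flow, so it is a minimum cut.

Yes — it is a minimum cut (capacity 11).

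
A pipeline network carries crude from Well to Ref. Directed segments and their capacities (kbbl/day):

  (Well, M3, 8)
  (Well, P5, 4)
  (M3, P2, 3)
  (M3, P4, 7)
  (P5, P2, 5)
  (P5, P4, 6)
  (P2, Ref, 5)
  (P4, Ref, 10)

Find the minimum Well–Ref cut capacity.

Augment Well→M3→P2→Ref: bottleneck 3, flow now 3.
Augment Well→M3→P4→Ref: bottleneck 5, flow now 8.
Augment Well→P5→P2→Ref: bottleneck 2, flow now 10.
Augment Well→P5→P4→Ref: bottleneck 2, flow now 12.
No augmenting path remains; maximum flow = 12.
By max-flow min-cut, the minimum cut capacity equals the max flow.
In the residual graph, reachable from Well: {Well}.
Min-cut edges: Well→M3 (8), Well→P5 (4); capacity 8 + 4 = 12.

12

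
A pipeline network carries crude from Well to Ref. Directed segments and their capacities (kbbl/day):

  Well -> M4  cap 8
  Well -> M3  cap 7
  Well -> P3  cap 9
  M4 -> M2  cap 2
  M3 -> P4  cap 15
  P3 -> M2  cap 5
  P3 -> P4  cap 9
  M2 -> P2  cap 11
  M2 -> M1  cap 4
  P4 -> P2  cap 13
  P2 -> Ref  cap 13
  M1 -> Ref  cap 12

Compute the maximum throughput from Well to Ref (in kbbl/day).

Augment Well→M4→M2→P2→Ref: bottleneck 2, flow now 2.
Augment Well→M3→P4→P2→Ref: bottleneck 7, flow now 9.
Augment Well→P3→M2→P2→Ref: bottleneck 4, flow now 13.
Augment Well→P3→M2→M1→Ref: bottleneck 1, flow now 14.
Augment Well→P3→P4→P2→M2→M1→Ref: bottleneck 3, flow now 17. (uses reverse residual edge)
No augmenting path remains; maximum flow = 17.
In the residual graph, reachable from Well: {Well, M4, M3, P3, M2, P4, P2}.
Min-cut edges: M2→M1 (4), P2→Ref (13); capacity 4 + 13 = 17.
This cut is saturated, so no flow can exceed 17.

17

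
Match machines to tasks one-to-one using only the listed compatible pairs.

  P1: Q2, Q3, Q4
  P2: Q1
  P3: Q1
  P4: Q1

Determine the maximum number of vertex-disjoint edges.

Unit-capacity flow: source→left, listed edges, right→sink; max matching = max flow.
Augmenting path P1→Q2 (+1); matched 1.
Augmenting path P2→Q1 (+1); matched 2.
No augmenting path remains; maximum matching = 2.
König certificate: {P1, Q1} is a vertex cover of size 2 (every listed pair touches it), so no matching can be larger.

2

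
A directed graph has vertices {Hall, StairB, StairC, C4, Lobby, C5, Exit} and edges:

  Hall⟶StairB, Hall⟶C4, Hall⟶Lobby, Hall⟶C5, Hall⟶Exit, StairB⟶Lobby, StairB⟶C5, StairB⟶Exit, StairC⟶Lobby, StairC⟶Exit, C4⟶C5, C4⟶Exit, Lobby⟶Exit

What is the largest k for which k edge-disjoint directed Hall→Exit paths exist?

4

Assign every edge capacity 1; by Menger, the answer equals the max flow.
Path Hall→Exit (+1); total 1.
Path Hall→StairB→Exit (+1); total 2.
Path Hall→C4→Exit (+1); total 3.
Path Hall→Lobby→Exit (+1); total 4.
No residual Hall→Exit path; max flow = 4.
Certifying cut of size 4: {Hall→C4, Hall→Exit, Hall→Lobby, Hall→StairB}.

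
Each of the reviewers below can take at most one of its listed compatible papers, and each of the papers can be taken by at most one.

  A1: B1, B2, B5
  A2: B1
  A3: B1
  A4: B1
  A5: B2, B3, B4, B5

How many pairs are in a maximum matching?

3

Unit-capacity flow: source→left, listed edges, right→sink; max matching = max flow.
Augmenting path A1→B1 (+1); matched 1.
Augmenting path A5→B2 (+1); matched 2.
Augmenting path A2→B1→A1→B5 (+1); matched 3.
No augmenting path remains; maximum matching = 3.
König certificate: {A1, A5, B1} is a vertex cover of size 3 (every listed pair touches it), so no matching can be larger.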